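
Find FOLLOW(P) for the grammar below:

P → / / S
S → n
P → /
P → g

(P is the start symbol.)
P is the start symbol, so $ ∈ FOLLOW(P).
P does not occur on any right-hand side.

Taking the union: FOLLOW(P) = { $ }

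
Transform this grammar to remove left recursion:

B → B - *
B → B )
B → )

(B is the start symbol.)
B → ) B'
B' → - * B'
B' → ) B'
B' → ε

B is directly left-recursive. The standard transformation for
  A → A α₁ | ... | A α_m | β₁ | ... | β_n
is
  A  → β₁ A' | ... | β_n A'
  A' → α₁ A' | ... | α_m A' | ε

B → ) becomes B → ) B'
B → B - * becomes B' → - * B'
B → B ) becomes B' → ) B'
Add B' → ε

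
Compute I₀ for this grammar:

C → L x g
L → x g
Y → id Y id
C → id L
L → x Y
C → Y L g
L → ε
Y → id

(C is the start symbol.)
First, augment the grammar with C' → C
I₀ = CLOSURE({ [C' → . C] }):
  [C' → . C] has the dot before C: add [C → . L x g], [C → . id L], [C → . Y L g]
  [C → . L x g] has the dot before L: add [L → . x g], [L → . x Y], [L → .]
  [C → . Y L g] has the dot before Y: add [Y → . id Y id], [Y → . id]
No further items can be added.

I₀ = { [C → . L x g], [C → . Y L g], [C → . id L], [C' → . C], [L → . x Y], [L → . x g], [L → .], [Y → . id Y id], [Y → . id] }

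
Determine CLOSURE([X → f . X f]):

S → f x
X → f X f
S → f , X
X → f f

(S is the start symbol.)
Start with: [X → f . X f]
  [X → f . X f] has the dot before X: add [X → . f X f], [X → . f f]
No further items can be added.

CLOSURE = { [X → . f X f], [X → . f f], [X → f . X f] }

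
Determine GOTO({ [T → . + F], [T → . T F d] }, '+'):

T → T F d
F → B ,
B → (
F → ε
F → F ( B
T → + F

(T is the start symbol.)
GOTO(I, '+') = CLOSURE({ [A → αX.β] : [A → α.Xβ] ∈ I, X = '+' })

Items with dot before '+', with the dot advanced:
  [T → . + F] → [T → + . F]
Closure of the advanced items:
  [T → + . F] has the dot before F: add [F → . B ,], [F → .], [F → . F ( B]
  [F → . B ,] has the dot before B: add [B → . (]

GOTO = { [B → . (], [F → . B ,], [F → . F ( B], [F → .], [T → + . F] }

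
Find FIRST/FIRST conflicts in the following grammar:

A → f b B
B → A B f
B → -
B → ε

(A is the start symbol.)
No FIRST/FIRST conflicts.

A FIRST/FIRST conflict occurs when two productions N → α and N → β for the same non-terminal have FIRST(α) ∩ FIRST(β) ≠ ∅ (with ε ∈ FIRST of a nullable right-hand side, so two nullable alternatives also conflict).

FIRST sets of the non-terminals at (or reachable through a nullable prefix from) the front of some alternative:
  FIRST(A) = { 'f' }

Productions for B:
  B → A B f: FIRST = { 'f' }
  B → -: FIRST = { '-' }
  B → ε: FIRST = { ε }
A has only one production, so no FIRST/FIRST conflict is possible there.

All alternatives of each non-terminal have pairwise disjoint FIRST sets.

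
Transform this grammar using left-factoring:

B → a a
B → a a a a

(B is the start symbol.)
Left-factoring transforms A → αβ₁ | αβ₂ into A → αA' and A' → β₁ | β₂
(α is the longest common prefix among the alternatives). Repeat until
no nonterminal has two alternatives with a common prefix.

Round 1: B has alternatives sharing prefix 'a a'. Introduce B': B → a a B'
  Add: B' → ε
  Add: B' → a a

No remaining common prefixes — done.

Resulting grammar:
B → a a B'
B' → ε
B' → a a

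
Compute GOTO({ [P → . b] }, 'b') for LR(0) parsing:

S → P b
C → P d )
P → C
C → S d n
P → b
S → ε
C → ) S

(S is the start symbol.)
{ [P → b .] }

GOTO(I, 'b') = CLOSURE({ [A → αX.β] : [A → α.Xβ] ∈ I, X = 'b' })

Items with dot before 'b', with the dot advanced:
  [P → . b] → [P → b .]
Closure adds nothing (no advanced item has the dot before a non-terminal).

GOTO = { [P → b .] }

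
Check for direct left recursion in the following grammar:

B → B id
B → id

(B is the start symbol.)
Direct left recursion occurs when N → N α for some non-terminal N (the right-hand side begins with the left-hand side itself).

B → B id: LEFT RECURSIVE (starts with B)
B → id: starts with id

The grammar has direct left recursion on: B.

Answer: Yes, B is left-recursive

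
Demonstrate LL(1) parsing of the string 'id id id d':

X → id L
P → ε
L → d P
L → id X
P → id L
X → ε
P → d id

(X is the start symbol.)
LL(1) parsing maintains a stack (initially the start symbol over $) and the input. At each step: if the stack top is a terminal, match it against the current input token; if it is a non-terminal N, replace it with the RHS of M[N, lookahead] (the unique production whose predict set contains the lookahead).

Stack is shown with the top on the left.

Stack   Input         Action
----------------------------
X $     id id id d $  output X → id L
id L $  id id id d $  match 'id'
L $     id id d $     output L → id X
id X $  id id d $     match 'id'
X $     id d $        output X → id L
id L $  id d $        match 'id'
L $     d $           output L → d P
d P $   d $           match 'd'
P $     $             output P → ε
$       $             accept

The string is accepted.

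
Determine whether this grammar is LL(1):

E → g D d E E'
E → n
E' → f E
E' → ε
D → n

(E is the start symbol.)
A grammar is LL(1) if for each non-terminal N with multiple productions, the predict sets of those productions are pairwise disjoint, where PREDICT(N → α) = (FIRST(α) \ {ε}) ∪ (FOLLOW(N) if α ⇒* ε).

Relevant sets:
  FOLLOW(E') = { $, 'f' }

For E:
  PREDICT(E → g D d E E') = { 'g' }
  PREDICT(E → n) = { 'n' }
For E':
  PREDICT(E' → f E) = { 'f' }
  PREDICT(E' → ε) = { $, 'f' }
D has a single production, so nothing to check there.

Conflict found: Predict set conflict for E': { 'f' }
The grammar is NOT LL(1).

Answer: No. Predict set conflict for E': { 'f' }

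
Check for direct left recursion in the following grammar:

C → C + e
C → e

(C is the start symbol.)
Yes, C is left-recursive

C → C + e: LEFT RECURSIVE (starts with C)
C → e: starts with e

The grammar has direct left recursion on: C.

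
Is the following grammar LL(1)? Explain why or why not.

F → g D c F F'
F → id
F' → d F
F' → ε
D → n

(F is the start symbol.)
No. Predict set conflict for F': { 'd' }

Relevant sets:
  FOLLOW(F') = { $, 'd' }

For F:
  PREDICT(F → g D c F F') = { 'g' }
  PREDICT(F → id) = { 'id' }
For F':
  PREDICT(F' → d F) = { 'd' }
  PREDICT(F' → ε) = { $, 'd' }
D has a single production, so nothing to check there.

Conflict found: Predict set conflict for F': { 'd' }
The grammar is NOT LL(1).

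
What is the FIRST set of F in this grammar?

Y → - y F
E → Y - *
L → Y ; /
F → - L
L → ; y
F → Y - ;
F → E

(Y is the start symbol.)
FIRST sets of the other non-terminals involved (by the same procedure, iterated to a fixed point):
  FIRST(Y) = { '-' }
  FIRST(E) = { '-' }

From F → - L:
  - '-' is a terminal: add '-' and stop
From F → Y - ;:
  - Y is a non-terminal: add FIRST(Y) \ {ε} = { '-' }
    Y is not nullable, so stop
From F → E:
  - E is a non-terminal: add FIRST(E) \ {ε} = { '-' }
    E is not nullable, so stop

Collecting: FIRST(F) = { '-' }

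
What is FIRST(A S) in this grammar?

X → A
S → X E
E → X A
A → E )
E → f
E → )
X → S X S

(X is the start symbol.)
FIRST sets of the non-terminals involved (from the grammar, by fixed-point iteration):
  FIRST(A) = { ')', 'f' }

To compute FIRST(A S), process the symbols left to right:
Symbol A is a non-terminal. Add FIRST(A) \ {ε} = { ')', 'f' }
A is not nullable (ε ∉ FIRST(A)), so stop here.
FIRST(A S) = { ')', 'f' }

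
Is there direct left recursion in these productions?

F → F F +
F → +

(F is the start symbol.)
F → F F +: LEFT RECURSIVE (starts with F)
F → +: starts with '+'

The grammar has direct left recursion on: F.

Answer: Yes, F is left-recursive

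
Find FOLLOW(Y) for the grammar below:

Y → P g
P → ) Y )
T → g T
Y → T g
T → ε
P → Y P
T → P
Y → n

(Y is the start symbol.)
{ $, ')', 'g', 'n' }

To compute FOLLOW(Y), find every occurrence of Y on a right-hand side N → α Y β: add FIRST(β) \ {ε}, and if β is empty or nullable also add FOLLOW(N). Iterate to a fixed point.

Y is the start symbol, so $ ∈ FOLLOW(Y).
In P → ) Y ): Y is followed by ')', add FIRST(')') \ {ε} = { ')' }
In P → Y P: Y is followed by P, add FIRST(P) \ {ε} = { ')', 'g', 'n' }

Taking the union: FOLLOW(Y) = { $, ')', 'g', 'n' }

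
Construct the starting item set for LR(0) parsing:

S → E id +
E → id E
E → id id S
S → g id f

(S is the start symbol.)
{ [E → . id E], [E → . id id S], [S → . E id +], [S → . g id f], [S' → . S] }

First, augment the grammar with S' → S
I₀ = CLOSURE({ [S' → . S] }):
  [S' → . S] has the dot before S: add [S → . E id +], [S → . g id f]
  [S → . E id +] has the dot before E: add [E → . id E], [E → . id id S]
No further items can be added.

I₀ = { [E → . id E], [E → . id id S], [S → . E id +], [S → . g id f], [S' → . S] }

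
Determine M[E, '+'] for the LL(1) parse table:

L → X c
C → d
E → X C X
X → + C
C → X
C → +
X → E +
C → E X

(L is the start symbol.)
To find M[E, '+'], we find productions for E where '+' is in the predict set (PREDICT(N → α) = (FIRST(α) \ {ε}) ∪ (FOLLOW(N) if α ⇒* ε)).

Relevant sets:
  FIRST(X) = { '+' }

E → X C X: PREDICT = { '+' }
  '+' is in predict set, so this production goes in M[E, '+']

M[E, '+'] = E → X C X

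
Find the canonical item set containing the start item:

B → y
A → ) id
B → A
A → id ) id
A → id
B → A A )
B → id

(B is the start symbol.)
{ [A → . ) id], [A → . id ) id], [A → . id], [B → . A A )], [B → . A], [B → . id], [B → . y], [B' → . B] }

First, augment the grammar with B' → B
I₀ = CLOSURE({ [B' → . B] }):
  [B' → . B] has the dot before B: add [B → . y], [B → . A], [B → . A A )], [B → . id]
  [B → . A] has the dot before A: add [A → . ) id], [A → . id ) id], [A → . id]
No further items can be added.

I₀ = { [A → . ) id], [A → . id ) id], [A → . id], [B → . A A )], [B → . A], [B → . id], [B → . y], [B' → . B] }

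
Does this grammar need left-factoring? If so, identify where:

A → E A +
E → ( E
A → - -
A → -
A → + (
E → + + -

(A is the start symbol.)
Left-factoring is needed when two productions for the same non-terminal
share a common prefix on the right-hand side.

Productions for A:
  A → E A +
  A → - -
  A → -
  A → + (
Productions for E:
  E → ( E
  E → + + -

Found common prefix '-' in productions for A

Answer: Yes, A has productions with common prefix '-'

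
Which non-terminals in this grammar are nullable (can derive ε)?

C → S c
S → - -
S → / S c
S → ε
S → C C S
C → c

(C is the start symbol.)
{ 'S' }

ε-productions: S → ε
So S is immediately nullable.
No further non-terminal can be added: every production for the remaining non-terminals contains a terminal or a non-nullable non-terminal.
Nullable = { 'S' }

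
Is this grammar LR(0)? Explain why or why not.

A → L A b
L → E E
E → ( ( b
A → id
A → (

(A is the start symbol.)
Augment with A' → A and build the canonical LR(0) collection (I0 = CLOSURE({[A' → . A]}), then GOTO on every symbol after a dot until no new states appear). It has 12 states:
  I0: { [A → . (], [A → . L A b], [A → . id], [A' → . A], [E → . ( ( b], [L → . E E] }  — shift
  I1: { [A → ( .], [E → ( . ( b] }  — shift, reduce
  I2: { [A' → A .] }  — accept
  I3: { [E → . ( ( b], [L → E . E] }  — shift
  I4: { [A → . (], [A → . L A b], [A → . id], [A → L . A b], [E → . ( ( b], [L → . E E] }  — shift
  I5: { [A → id .] }  — reduce
  I6: { [A → L A . b] }  — shift
  I7: { [A → L A b .] }  — reduce
  I8: { [E → ( . ( b] }  — shift
  I9: { [L → E E .] }  — reduce
  I10: { [E → ( ( . b] }  — shift
  I11: { [E → ( ( b .] }  — reduce

Conflict in state I1:
  Shift-reduce conflict between [A → ( .] and [E → ( . ( b]
So the grammar is NOT LR(0).

Answer: No. Shift-reduce conflict between [A → ( .] and [E → ( . ( b]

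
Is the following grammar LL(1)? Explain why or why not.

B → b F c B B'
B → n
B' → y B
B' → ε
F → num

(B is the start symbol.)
A grammar is LL(1) if for each non-terminal N with multiple productions, the predict sets of those productions are pairwise disjoint, where PREDICT(N → α) = (FIRST(α) \ {ε}) ∪ (FOLLOW(N) if α ⇒* ε).

Relevant sets:
  FOLLOW(B') = { $, 'y' }

For B:
  PREDICT(B → b F c B B') = { 'b' }
  PREDICT(B → n) = { 'n' }
For B':
  PREDICT(B' → y B) = { 'y' }
  PREDICT(B' → ε) = { $, 'y' }
F has a single production, so nothing to check there.

Conflict found: Predict set conflict for B': { 'y' }
The grammar is NOT LL(1).

Answer: No. Predict set conflict for B': { 'y' }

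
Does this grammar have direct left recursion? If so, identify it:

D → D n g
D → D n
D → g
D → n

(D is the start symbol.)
Direct left recursion occurs when N → N α for some non-terminal N (the right-hand side begins with the left-hand side itself).

D → D n g: LEFT RECURSIVE (starts with D)
D → D n: LEFT RECURSIVE (starts with D)
D → g: starts with g
D → n: starts with n

The grammar has direct left recursion on: D.

Answer: Yes, D is left-recursive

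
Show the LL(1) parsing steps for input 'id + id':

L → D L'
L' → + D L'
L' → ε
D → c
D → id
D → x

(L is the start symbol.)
Stack is shown with the top on the left.

Stack     Input      Action
---------------------------
L $       id + id $  output L → D L'
D L' $    id + id $  output D → id
id L' $   id + id $  match 'id'
L' $      + id $     output L' → + D L'
+ D L' $  + id $     match '+'
D L' $    id $       output D → id
id L' $   id $       match 'id'
L' $      $          output L' → ε
$         $          accept

The string is accepted.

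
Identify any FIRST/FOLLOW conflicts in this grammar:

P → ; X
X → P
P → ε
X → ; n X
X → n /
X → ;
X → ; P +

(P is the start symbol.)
No FIRST/FOLLOW conflicts.

A FIRST/FOLLOW conflict occurs when a non-terminal N has a nullable alternative N → β (β ⇒* ε) and another alternative N → α with FIRST(α) ∩ FOLLOW(N) ≠ ∅: on such a lookahead the parser cannot decide between expanding α and letting N vanish via β.

Nullable non-terminals: P, X.
FIRST sets used below: FIRST(P) = { ';', ε }

P: nullable alternative(s) P → ε; FOLLOW(P) = { $, '+' }
  P → ; X: FIRST \ {ε} = { ';' } — disjoint from FOLLOW(P)
  P → ε: FIRST \ {ε} = { } — this is the only nullable alternative, skip

X: nullable alternative(s) X → P; FOLLOW(X) = { $, '+' }
  X → P: FIRST \ {ε} = { ';' } — this is the only nullable alternative, skip
  X → ; n X: FIRST \ {ε} = { ';' } — disjoint from FOLLOW(X)
  X → n /: FIRST \ {ε} = { 'n' } — disjoint from FOLLOW(X)
  X → ;: FIRST \ {ε} = { ';' } — disjoint from FOLLOW(X)
  X → ; P +: FIRST \ {ε} = { ';' } — disjoint from FOLLOW(X)

No FIRST/FOLLOW conflicts found.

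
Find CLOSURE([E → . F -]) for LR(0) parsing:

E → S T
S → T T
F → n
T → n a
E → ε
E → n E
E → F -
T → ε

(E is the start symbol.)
{ [E → . F -], [F → . n] }

To compute CLOSURE, for each item [A → α.Bβ] where B is a non-terminal, add [B → .γ] for all productions B → γ; repeat for the newly added items until nothing changes.

Start with: [E → . F -]
  [E → . F -] has the dot before F: add [F → . n]
No further items can be added.

CLOSURE = { [E → . F -], [F → . n] }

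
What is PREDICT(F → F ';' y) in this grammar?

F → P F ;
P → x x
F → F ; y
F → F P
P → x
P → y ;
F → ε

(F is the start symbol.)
PREDICT(F → F ';' y) = (FIRST(RHS) \ {ε}) ∪ (FOLLOW(F) if ε ∈ FIRST(RHS), i.e. RHS ⇒* ε)
FIRST(F) = { ';', 'x', 'y', ε }
FIRST(F ';' y) = { ';', 'x', 'y' }
ε ∉ FIRST(F ';' y), so FOLLOW(F) is not added.
PREDICT(F → F ';' y) = { ';', 'x', 'y' }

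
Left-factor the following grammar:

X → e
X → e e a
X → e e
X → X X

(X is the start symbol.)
Left-factoring transforms A → αβ₁ | αβ₂ into A → αA' and A' → β₁ | β₂
(α is the longest common prefix among the alternatives). Repeat until
no nonterminal has two alternatives with a common prefix.

Round 1: X has alternatives sharing prefix 'e'. Introduce X': X → e X'
  Add: X' → ε
  Add: X' → e a
  Add: X' → e

Round 2: X' has alternatives sharing prefix 'e'. Introduce X'': X' → e X''
  Add: X'' → a
  Add: X'' → ε

No remaining common prefixes — done.

Resulting grammar:
X → e X'
X' → ε
X' → e X''
X'' → a
X'' → ε
X → X X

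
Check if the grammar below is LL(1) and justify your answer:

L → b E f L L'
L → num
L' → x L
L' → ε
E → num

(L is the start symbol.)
No. Predict set conflict for L': { 'x' }

Relevant sets:
  FOLLOW(L') = { $, 'x' }

For L:
  PREDICT(L → b E f L L') = { 'b' }
  PREDICT(L → num) = { 'num' }
For L':
  PREDICT(L' → x L) = { 'x' }
  PREDICT(L' → ε) = { $, 'x' }
E has a single production, so nothing to check there.

Conflict found: Predict set conflict for L': { 'x' }
The grammar is NOT LL(1).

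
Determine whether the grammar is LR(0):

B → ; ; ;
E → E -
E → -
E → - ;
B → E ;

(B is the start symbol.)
A grammar is LR(0) if no state in the canonical LR(0) collection has:
  - both a shift item (dot before a terminal) and a complete item (shift-reduce conflict), or
  - two or more complete items (reduce-reduce conflict; the accept item [B' → B .] counts as a complete item here).

Augment with B' → B and build the canonical LR(0) collection (I0 = CLOSURE({[B' → . B]}), then GOTO on every symbol after a dot until no new states appear). It has 10 states:
  I0: { [B → . ; ; ;], [B → . E ;], [B' → . B], [E → . - ;], [E → . -], [E → . E -] }  — shift
  I1: { [E → - . ;], [E → - .] }  — shift, reduce
  I2: { [B → ; . ; ;] }  — shift
  I3: { [B' → B .] }  — accept
  I4: { [B → E . ;], [E → E . -] }  — shift
  I5: { [E → E - .] }  — reduce
  I6: { [B → E ; .] }  — reduce
  I7: { [B → ; ; . ;] }  — shift
  I8: { [B → ; ; ; .] }  — reduce
  I9: { [E → - ; .] }  — reduce

Conflict in state I1:
  Shift-reduce conflict between [E → - .] and [E → - . ;]
So the grammar is NOT LR(0).

Answer: No. Shift-reduce conflict between [E → - .] and [E → - . ;]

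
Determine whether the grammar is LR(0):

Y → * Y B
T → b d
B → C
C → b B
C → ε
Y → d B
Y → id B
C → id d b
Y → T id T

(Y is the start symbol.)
No. Shift-reduce conflict between [C → .] and [C → . b B]

A grammar is LR(0) if no state in the canonical LR(0) collection has:
  - both a shift item (dot before a terminal) and a complete item (shift-reduce conflict), or
  - two or more complete items (reduce-reduce conflict; the accept item [Y' → Y .] counts as a complete item here).

Augment with Y' → Y and build the canonical LR(0) collection (I0 = CLOSURE({[Y' → . Y]}), then GOTO on every symbol after a dot until no new states appear). It has 20 states:
  I0: { [T → . b d], [Y → . * Y B], [Y → . T id T], [Y → . d B], [Y → . id B], [Y' → . Y] }  — shift
  I1: { [T → . b d], [Y → * . Y B], [Y → . * Y B], [Y → . T id T], [Y → . d B], [Y → . id B] }  — shift
  I2: { [Y → T . id T] }  — shift
  I3: { [Y' → Y .] }  — accept
  I4: { [T → b . d] }  — shift
  I5: { [B → . C], [C → . b B], [C → . id d b], [C → .], [Y → d . B] }  — shift, reduce
  I6: { [B → . C], [C → . b B], [C → . id d b], [C → .], [Y → id . B] }  — shift, reduce
  I7: { [Y → id B .] }  — reduce
  I8: { [B → C .] }  — reduce
  I9: { [B → . C], [C → . b B], [C → . id d b], [C → .], [C → b . B] }  — shift, reduce
  I10: { [C → id . d b] }  — shift
  I11: { [C → id d . b] }  — shift
  I12: { [C → id d b .] }  — reduce
  I13: { [C → b B .] }  — reduce
  I14: { [Y → d B .] }  — reduce
  I15: { [T → b d .] }  — reduce
  I16: { [T → . b d], [Y → T id . T] }  — shift
  I17: { [Y → T id T .] }  — reduce
  I18: { [B → . C], [C → . b B], [C → . id d b], [C → .], [Y → * Y . B] }  — shift, reduce
  I19: { [Y → * Y B .] }  — reduce

Conflict in state I5:
  Shift-reduce conflict between [C → .] and [C → . b B]
So the grammar is NOT LR(0).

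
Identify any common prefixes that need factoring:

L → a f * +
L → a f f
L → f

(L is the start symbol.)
Yes, L has productions with common prefix 'a f'

Left-factoring is needed when two productions for the same non-terminal
share a common prefix on the right-hand side.

Productions for L:
  L → a f * +
  L → a f f
  L → f

Found common prefix 'a f' in productions for L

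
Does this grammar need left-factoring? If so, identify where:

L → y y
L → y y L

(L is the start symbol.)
Left-factoring is needed when two productions for the same non-terminal
share a common prefix on the right-hand side.

Productions for L:
  L → y y
  L → y y L

Found common prefix 'y y' in productions for L

Answer: Yes, L has productions with common prefix 'y y'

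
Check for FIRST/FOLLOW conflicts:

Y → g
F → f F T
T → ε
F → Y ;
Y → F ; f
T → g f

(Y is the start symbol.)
Nullable non-terminals: T.

T: nullable alternative(s) T → ε; FOLLOW(T) = { ';', 'g' }
  T → ε: FIRST \ {ε} = { } — this is the only nullable alternative, skip
  T → g f: FIRST \ {ε} = { 'g' } — overlaps FOLLOW(T) on { 'g' }: CONFLICT

F, Y have no nullable alternative, so no FIRST/FOLLOW check is needed there.

So the grammar has 1 FIRST/FOLLOW conflict (marked CONFLICT above).

Answer: Yes. T → g f with FOLLOW(T) on { 'g' }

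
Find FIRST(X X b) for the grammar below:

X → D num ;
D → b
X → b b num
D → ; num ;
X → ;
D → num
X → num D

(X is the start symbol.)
FIRST sets of the non-terminals involved (from the grammar, by fixed-point iteration):
  FIRST(X) = { ';', 'b', 'num' }

To compute FIRST(X X b), process the symbols left to right:
Symbol X is a non-terminal. Add FIRST(X) \ {ε} = { ';', 'b', 'num' }
X is not nullable (ε ∉ FIRST(X)), so stop here.
FIRST(X X b) = { ';', 'b', 'num' }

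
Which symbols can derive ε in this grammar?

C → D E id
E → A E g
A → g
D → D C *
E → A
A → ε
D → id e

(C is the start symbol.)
{ 'A', 'E' }

A non-terminal is nullable if it can derive ε (the empty string): either it has an ε-production, or it has a production whose right-hand side consists entirely of nullable non-terminals.

ε-productions: A → ε
So A is immediately nullable.
E → A: every symbol on the right is nullable, so E is nullable too.
No further non-terminal can be added: every production for the remaining non-terminals contains a terminal or a non-nullable non-terminal.
Nullable = { 'A', 'E' }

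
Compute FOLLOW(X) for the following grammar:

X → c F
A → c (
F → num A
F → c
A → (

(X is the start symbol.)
{ $ }

X is the start symbol, so $ ∈ FOLLOW(X).
X does not occur on any right-hand side.

Taking the union: FOLLOW(X) = { $ }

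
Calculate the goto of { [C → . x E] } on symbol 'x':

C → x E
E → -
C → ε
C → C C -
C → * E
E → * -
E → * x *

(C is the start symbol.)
{ [C → x . E], [E → . * -], [E → . * x *], [E → . -] }

GOTO(I, 'x') = CLOSURE({ [A → αX.β] : [A → α.Xβ] ∈ I, X = 'x' })

Items with dot before 'x', with the dot advanced:
  [C → . x E] → [C → x . E]
Closure of the advanced items:
  [C → x . E] has the dot before E: add [E → . -], [E → . * -], [E → . * x *]

GOTO = { [C → x . E], [E → . * -], [E → . * x *], [E → . -] }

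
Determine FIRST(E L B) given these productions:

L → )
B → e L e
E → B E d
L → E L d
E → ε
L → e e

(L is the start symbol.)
FIRST sets of the non-terminals involved (from the grammar, by fixed-point iteration):
  FIRST(E) = { 'e', ε }
  FIRST(L) = { ')', 'e' }

To compute FIRST(E L B), process the symbols left to right:
Symbol E is a non-terminal. Add FIRST(E) \ {ε} = { 'e' }
E is nullable (ε ∈ FIRST(E)), continue to the next symbol.
Symbol L is a non-terminal. Add FIRST(L) \ {ε} = { ')', 'e' }
L is not nullable (ε ∉ FIRST(L)), so stop here.
FIRST(E L B) = { ')', 'e' }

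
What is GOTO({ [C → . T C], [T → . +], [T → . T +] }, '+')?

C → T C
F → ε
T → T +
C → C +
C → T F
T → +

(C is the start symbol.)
GOTO(I, '+') = CLOSURE({ [A → αX.β] : [A → α.Xβ] ∈ I, X = '+' })

Items with dot before '+', with the dot advanced:
  [T → . +] → [T → + .]
Closure adds nothing (no advanced item has the dot before a non-terminal).

GOTO = { [T → + .] }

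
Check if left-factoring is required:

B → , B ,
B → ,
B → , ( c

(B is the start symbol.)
Left-factoring is needed when two productions for the same non-terminal
share a common prefix on the right-hand side.

Productions for B:
  B → , B ,
  B → ,
  B → , ( c

Found common prefix ',' in productions for B

Answer: Yes, B has productions with common prefix ','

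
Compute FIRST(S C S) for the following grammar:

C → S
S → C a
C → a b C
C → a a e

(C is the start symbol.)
{ 'a' }

FIRST sets of the non-terminals involved (from the grammar, by fixed-point iteration):
  FIRST(S) = { 'a' }

To compute FIRST(S C S), process the symbols left to right:
Symbol S is a non-terminal. Add FIRST(S) \ {ε} = { 'a' }
S is not nullable (ε ∉ FIRST(S)), so stop here.
FIRST(S C S) = { 'a' }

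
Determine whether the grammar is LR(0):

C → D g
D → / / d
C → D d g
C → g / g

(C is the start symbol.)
Augment with C' → C and build the canonical LR(0) collection (I0 = CLOSURE({[C' → . C]}), then GOTO on every symbol after a dot until no new states appear). It has 12 states:
  I0: { [C → . D d g], [C → . D g], [C → . g / g], [C' → . C], [D → . / / d] }  — shift
  I1: { [D → / . / d] }  — shift
  I2: { [C' → C .] }  — accept
  I3: { [C → D . d g], [C → D . g] }  — shift
  I4: { [C → g . / g] }  — shift
  I5: { [C → g / . g] }  — shift
  I6: { [C → g / g .] }  — reduce
  I7: { [C → D d . g] }  — shift
  I8: { [C → D g .] }  — reduce
  I9: { [C → D d g .] }  — reduce
  I10: { [D → / / . d] }  — shift
  I11: { [D → / / d .] }  — reduce

Every state is either a pure shift/goto state or contains exactly one complete item and nothing to shift — no conflicts. The grammar is LR(0).

Answer: Yes, the grammar is LR(0)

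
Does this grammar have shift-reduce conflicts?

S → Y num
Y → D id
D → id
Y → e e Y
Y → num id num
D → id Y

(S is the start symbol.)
Yes — I5: [D → id .] vs [D → . id]

A shift-reduce conflict occurs when an LR(0) state has both:
  - a complete (reduce) item [A → α .] (dot at the end), and
  - a shift item [B → β . c γ] (dot before a terminal).

Augment with S' → S and build the canonical LR(0) collection (I0 = CLOSURE({[S' → . S]}), then GOTO on every symbol after a dot until no new states appear). It has 14 states:
  I0: { [D → . id Y], [D → . id], [S → . Y num], [S' → . S], [Y → . D id], [Y → . e e Y], [Y → . num id num] }  — shift
  I1: { [Y → D . id] }  — shift
  I2: { [S' → S .] }  — accept
  I3: { [S → Y . num] }  — shift
  I4: { [Y → e . e Y] }  — shift
  I5: { [D → . id Y], [D → . id], [D → id . Y], [D → id .], [Y → . D id], [Y → . e e Y], [Y → . num id num] }  — shift, reduce
  I6: { [Y → num . id num] }  — shift
  I7: { [Y → num id . num] }  — shift
  I8: { [Y → num id num .] }  — reduce
  I9: { [D → id Y .] }  — reduce
  I10: { [D → . id Y], [D → . id], [Y → . D id], [Y → . e e Y], [Y → . num id num], [Y → e e . Y] }  — shift
  I11: { [Y → e e Y .] }  — reduce
  I12: { [S → Y num .] }  — reduce
  I13: { [Y → D id .] }  — reduce

I5 contains reduce item [D → id .] and shift items [D → . id], [D → . id Y], [Y → . e e Y], [Y → . num id num] — shift-reduce conflict.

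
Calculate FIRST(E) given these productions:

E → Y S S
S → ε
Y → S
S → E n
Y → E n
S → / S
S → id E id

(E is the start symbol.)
{ '/', 'id', 'n', ε }

To compute FIRST(E), examine every production with E on the left-hand side, reading each right-hand side left to right until a non-nullable symbol is reached.

FIRST sets of the other non-terminals involved (by the same procedure, iterated to a fixed point):
  FIRST(Y) = { '/', 'id', 'n', ε }
  FIRST(S) = { '/', 'id', 'n', ε }

From E → Y S S:
  - Y is a non-terminal: add FIRST(Y) \ {ε} = { '/', 'id', 'n' }
    Y is nullable, so continue to the next symbol
  - S is a non-terminal: add FIRST(S) \ {ε} = { '/', 'id', 'n' }
    S is nullable, so continue to the next symbol
  - S is a non-terminal: add FIRST(S) \ {ε} = { '/', 'id', 'n' }
    S is nullable and nothing follows, so the whole right-hand side can vanish: ε ∈ FIRST(E)

Collecting: FIRST(E) = { '/', 'id', 'n', ε }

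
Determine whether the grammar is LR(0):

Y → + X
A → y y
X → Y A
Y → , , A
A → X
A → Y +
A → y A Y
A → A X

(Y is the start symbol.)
Augment with Y' → Y and build the canonical LR(0) collection (I0 = CLOSURE({[Y' → . Y]}), then GOTO on every symbol after a dot until no new states appear). It has 17 states:
  I0: { [Y → . + X], [Y → . , , A], [Y' → . Y] }  — shift
  I1: { [X → . Y A], [Y → + . X], [Y → . + X], [Y → . , , A] }  — shift
  I2: { [Y → , . , A] }  — shift
  I3: { [Y' → Y .] }  — accept
  I4: { [A → . A X], [A → . X], [A → . Y +], [A → . y A Y], [A → . y y], [X → . Y A], [Y → , , . A], [Y → . + X], [Y → . , , A] }  — shift
  I5: { [A → A . X], [X → . Y A], [Y → , , A .], [Y → . + X], [Y → . , , A] }  — shift, reduce
  I6: { [A → X .] }  — reduce
  I7: { [A → . A X], [A → . X], [A → . Y +], [A → . y A Y], [A → . y y], [A → Y . +], [X → . Y A], [X → Y . A], [Y → . + X], [Y → . , , A] }  — shift
  I8: { [A → . A X], [A → . X], [A → . Y +], [A → . y A Y], [A → . y y], [A → y . A Y], [A → y . y], [X → . Y A], [Y → . + X], [Y → . , , A] }  — shift
  I9: { [A → A . X], [A → y A . Y], [X → . Y A], [Y → . + X], [Y → . , , A] }  — shift
  I10: { [A → . A X], [A → . X], [A → . Y +], [A → . y A Y], [A → . y y], [A → y . A Y], [A → y . y], [A → y y .], [X → . Y A], [Y → . + X], [Y → . , , A] }  — shift, reduce
  I11: { [A → A X .] }  — reduce
  I12: { [A → . A X], [A → . X], [A → . Y +], [A → . y A Y], [A → . y y], [A → y A Y .], [X → . Y A], [X → Y . A], [Y → . + X], [Y → . , , A] }  — shift, reduce
  I13: { [A → A . X], [X → . Y A], [X → Y A .], [Y → . + X], [Y → . , , A] }  — shift, reduce
  I14: { [A → . A X], [A → . X], [A → . Y +], [A → . y A Y], [A → . y y], [X → . Y A], [X → Y . A], [Y → . + X], [Y → . , , A] }  — shift
  I15: { [A → Y + .], [X → . Y A], [Y → + . X], [Y → . + X], [Y → . , , A] }  — shift, reduce
  I16: { [Y → + X .] }  — reduce

Conflict in state I5:
  Shift-reduce conflict between [Y → , , A .] and [Y → . + X]
So the grammar is NOT LR(0).

Answer: No. Shift-reduce conflict between [Y → , , A .] and [Y → . + X]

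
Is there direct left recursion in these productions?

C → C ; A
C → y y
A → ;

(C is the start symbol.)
Yes, C is left-recursive

Direct left recursion occurs when N → N α for some non-terminal N (the right-hand side begins with the left-hand side itself).

C → C ; A: LEFT RECURSIVE (starts with C)
C → y y: starts with y
A → ;: starts with ';'

The grammar has direct left recursion on: C.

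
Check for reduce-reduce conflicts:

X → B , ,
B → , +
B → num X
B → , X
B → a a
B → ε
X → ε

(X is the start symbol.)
A reduce-reduce conflict occurs when an LR(0) state has two complete items [A → α .] and [B → β .] — both call for a reduction, and with no lookahead the parser cannot choose between them.

Augment with X' → X and build the canonical LR(0) collection (I0 = CLOSURE({[X' → . X]}), then GOTO on every symbol after a dot until no new states appear). It has 12 states:
  I0: { [B → . , +], [B → . , X], [B → . a a], [B → . num X], [B → .], [X → . B , ,], [X → .], [X' → . X] }  — shift, 2 reduces
  I1: { [B → , . +], [B → , . X], [B → . , +], [B → . , X], [B → . a a], [B → . num X], [B → .], [X → . B , ,], [X → .] }  — shift, 2 reduces
  I2: { [X → B . , ,] }  — shift
  I3: { [X' → X .] }  — accept
  I4: { [B → a . a] }  — shift
  I5: { [B → . , +], [B → . , X], [B → . a a], [B → . num X], [B → .], [B → num . X], [X → . B , ,], [X → .] }  — shift, 2 reduces
  I6: { [B → num X .] }  — reduce
  I7: { [B → a a .] }  — reduce
  I8: { [X → B , . ,] }  — shift
  I9: { [X → B , , .] }  — reduce
  I10: { [B → , + .] }  — reduce
  I11: { [B → , X .] }  — reduce

I0 contains complete items [B → .], [X → .] — reduce-reduce conflict.
I1 contains complete items [B → .], [X → .] — reduce-reduce conflict.
I5 contains complete items [B → .], [X → .] — reduce-reduce conflict.

Answer: Yes — I0: [B → .] vs [X → .]; I1: [B → .] vs [X → .]; I5: [B → .] vs [X → .]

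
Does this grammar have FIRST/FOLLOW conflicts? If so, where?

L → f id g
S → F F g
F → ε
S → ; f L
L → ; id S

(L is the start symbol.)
No FIRST/FOLLOW conflicts.

A FIRST/FOLLOW conflict occurs when a non-terminal N has a nullable alternative N → β (β ⇒* ε) and another alternative N → α with FIRST(α) ∩ FOLLOW(N) ≠ ∅: on such a lookahead the parser cannot decide between expanding α and letting N vanish via β.

Nullable non-terminals: F.
F has a nullable alternative but only one production, so nothing to check.

L, S have no nullable alternative, so no FIRST/FOLLOW check is needed there.

No FIRST/FOLLOW conflicts found.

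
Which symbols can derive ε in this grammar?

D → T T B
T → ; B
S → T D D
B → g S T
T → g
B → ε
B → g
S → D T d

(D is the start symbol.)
A non-terminal is nullable if it can derive ε (the empty string): either it has an ε-production, or it has a production whose right-hand side consists entirely of nullable non-terminals.

ε-productions: B → ε
So B is immediately nullable.
No further non-terminal can be added: every production for the remaining non-terminals contains a terminal or a non-nullable non-terminal.
Nullable = { 'B' }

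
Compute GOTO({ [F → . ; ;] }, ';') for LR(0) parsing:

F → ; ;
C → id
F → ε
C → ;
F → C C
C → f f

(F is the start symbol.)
GOTO(I, ';') = CLOSURE({ [A → αX.β] : [A → α.Xβ] ∈ I, X = ';' })

Items with dot before ';', with the dot advanced:
  [F → . ; ;] → [F → ; . ;]
Closure adds nothing (no advanced item has the dot before a non-terminal).

GOTO = { [F → ; . ;] }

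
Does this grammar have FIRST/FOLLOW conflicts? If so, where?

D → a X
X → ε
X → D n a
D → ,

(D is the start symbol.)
Nullable non-terminals: X.
FIRST sets used below: FIRST(D) = { ',', 'a' }

X: nullable alternative(s) X → ε; FOLLOW(X) = { $, 'n' }
  X → ε: FIRST \ {ε} = { } — this is the only nullable alternative, skip
  X → D n a: FIRST \ {ε} = { ',', 'a' } — disjoint from FOLLOW(X)

D has no nullable alternative, so no FIRST/FOLLOW check is needed there.

No FIRST/FOLLOW conflicts found.

Answer: No FIRST/FOLLOW conflicts.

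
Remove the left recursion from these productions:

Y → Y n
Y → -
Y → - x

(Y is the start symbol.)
Y is directly left-recursive. The standard transformation for
  A → A α₁ | ... | A α_m | β₁ | ... | β_n
is
  A  → β₁ A' | ... | β_n A'
  A' → α₁ A' | ... | α_m A' | ε

Y → - becomes Y → - Y'
Y → - x becomes Y → - x Y'
Y → Y n becomes Y' → n Y'
Add Y' → ε

Resulting grammar:
Y → - Y'
Y → - x Y'
Y' → n Y'
Y' → ε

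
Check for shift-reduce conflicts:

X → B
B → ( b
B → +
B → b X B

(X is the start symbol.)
A shift-reduce conflict occurs when an LR(0) state has both:
  - a complete (reduce) item [A → α .] (dot at the end), and
  - a shift item [B → β . c γ] (dot before a terminal).

Augment with X' → X and build the canonical LR(0) collection (I0 = CLOSURE({[X' → . X]}), then GOTO on every symbol after a dot until no new states appear). It has 9 states:
  I0: { [B → . ( b], [B → . +], [B → . b X B], [X → . B], [X' → . X] }  — shift
  I1: { [B → ( . b] }  — shift
  I2: { [B → + .] }  — reduce
  I3: { [X → B .] }  — reduce
  I4: { [X' → X .] }  — accept
  I5: { [B → . ( b], [B → . +], [B → . b X B], [B → b . X B], [X → . B] }  — shift
  I6: { [B → . ( b], [B → . +], [B → . b X B], [B → b X . B] }  — shift
  I7: { [B → b X B .] }  — reduce
  I8: { [B → ( b .] }  — reduce

No state contains both a complete item and a shift item.

Answer: No shift-reduce conflicts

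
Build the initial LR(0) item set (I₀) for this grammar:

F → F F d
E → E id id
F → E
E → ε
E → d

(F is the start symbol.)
{ [E → . E id id], [E → . d], [E → .], [F → . E], [F → . F F d], [F' → . F] }

First, augment the grammar with F' → F
I₀ = CLOSURE({ [F' → . F] }):
  [F' → . F] has the dot before F: add [F → . F F d], [F → . E]
  [F → . E] has the dot before E: add [E → . E id id], [E → .], [E → . d]
No further items can be added.

I₀ = { [E → . E id id], [E → . d], [E → .], [F → . E], [F → . F F d], [F' → . F] }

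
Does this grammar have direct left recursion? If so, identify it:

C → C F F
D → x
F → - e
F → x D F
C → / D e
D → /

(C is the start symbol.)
Yes, C is left-recursive

C → C F F: LEFT RECURSIVE (starts with C)
D → x: starts with x
F → - e: starts with '-'
F → x D F: starts with x
C → / D e: starts with '/'
D → /: starts with '/'

The grammar has direct left recursion on: C.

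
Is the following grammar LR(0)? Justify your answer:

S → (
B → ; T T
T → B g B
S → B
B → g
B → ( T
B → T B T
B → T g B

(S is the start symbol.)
No. Shift-reduce conflict between [S → ( .] and [B → . ( T]

Augment with S' → S and build the canonical LR(0) collection (I0 = CLOSURE({[S' → . S]}), then GOTO on every symbol after a dot until no new states appear). It has 19 states:
  I0: { [B → . ( T], [B → . ; T T], [B → . T B T], [B → . T g B], [B → . g], [S → . (], [S → . B], [S' → . S], [T → . B g B] }  — shift
  I1: { [B → ( . T], [B → . ( T], [B → . ; T T], [B → . T B T], [B → . T g B], [B → . g], [S → ( .], [T → . B g B] }  — shift, reduce
  I2: { [B → . ( T], [B → . ; T T], [B → . T B T], [B → . T g B], [B → . g], [B → ; . T T], [T → . B g B] }  — shift
  I3: { [S → B .], [T → B . g B] }  — shift, reduce
  I4: { [S' → S .] }  — accept
  I5: { [B → . ( T], [B → . ; T T], [B → . T B T], [B → . T g B], [B → . g], [B → T . B T], [B → T . g B], [T → . B g B] }  — shift
  I6: { [B → g .] }  — reduce
  I7: { [B → ( . T], [B → . ( T], [B → . ; T T], [B → . T B T], [B → . T g B], [B → . g], [T → . B g B] }  — shift
  I8: { [B → . ( T], [B → . ; T T], [B → . T B T], [B → . T g B], [B → . g], [B → T B . T], [T → . B g B], [T → B . g B] }  — shift
  I9: { [B → . ( T], [B → . ; T T], [B → . T B T], [B → . T g B], [B → . g], [B → T g . B], [B → g .], [T → . B g B] }  — shift, reduce
  I10: { [B → T g B .], [T → B . g B] }  — shift, reduce
  I11: { [B → . ( T], [B → . ; T T], [B → . T B T], [B → . T g B], [B → . g], [T → . B g B], [T → B g . B] }  — shift
  I12: { [T → B . g B], [T → B g B .] }  — shift, reduce
  I13: { [T → B . g B] }  — shift
  I14: { [B → . ( T], [B → . ; T T], [B → . T B T], [B → . T g B], [B → . g], [B → T . B T], [B → T . g B], [B → T B T .], [T → . B g B] }  — shift, reduce
  I15: { [B → . ( T], [B → . ; T T], [B → . T B T], [B → . T g B], [B → . g], [B → g .], [T → . B g B], [T → B g . B] }  — shift, reduce
  I16: { [B → ( T .], [B → . ( T], [B → . ; T T], [B → . T B T], [B → . T g B], [B → . g], [B → T . B T], [B → T . g B], [T → . B g B] }  — shift, reduce
  I17: { [B → . ( T], [B → . ; T T], [B → . T B T], [B → . T g B], [B → . g], [B → ; T . T], [B → T . B T], [B → T . g B], [T → . B g B] }  — shift
  I18: { [B → . ( T], [B → . ; T T], [B → . T B T], [B → . T g B], [B → . g], [B → ; T T .], [B → T . B T], [B → T . g B], [T → . B g B] }  — shift, reduce

Conflict in state I1:
  Shift-reduce conflict between [S → ( .] and [B → . ( T]
So the grammar is NOT LR(0).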